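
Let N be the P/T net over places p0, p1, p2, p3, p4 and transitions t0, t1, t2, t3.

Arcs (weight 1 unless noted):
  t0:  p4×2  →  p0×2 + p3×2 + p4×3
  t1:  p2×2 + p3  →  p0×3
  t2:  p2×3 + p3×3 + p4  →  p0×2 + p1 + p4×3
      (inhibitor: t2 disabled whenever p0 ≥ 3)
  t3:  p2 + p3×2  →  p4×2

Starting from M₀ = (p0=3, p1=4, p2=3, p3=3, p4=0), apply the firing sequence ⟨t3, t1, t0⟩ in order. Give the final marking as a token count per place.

(p0=8, p1=4, p2=0, p3=2, p4=3)

step 1: fire t3:  (p0=3, p1=4, p2=3, p3=3, p4=0) → (p0=3, p1=4, p2=2, p3=1, p4=2)
step 2: fire t1:  (p0=3, p1=4, p2=2, p3=1, p4=2) → (p0=6, p1=4, p2=0, p3=0, p4=2)
step 3: fire t0:  (p0=6, p1=4, p2=0, p3=0, p4=2) → (p0=8, p1=4, p2=0, p3=2, p4=3)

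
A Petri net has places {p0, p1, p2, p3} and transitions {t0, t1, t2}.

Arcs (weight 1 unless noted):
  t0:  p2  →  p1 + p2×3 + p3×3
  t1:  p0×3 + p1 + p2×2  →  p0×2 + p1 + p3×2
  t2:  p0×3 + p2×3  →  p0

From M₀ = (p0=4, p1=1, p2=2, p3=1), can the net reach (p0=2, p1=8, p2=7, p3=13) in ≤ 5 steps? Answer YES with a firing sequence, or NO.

NO — not reachable within 5 firings

depth 0: 1 marking
depth 1: 3 markings reached so far
depth 2: 6 markings reached so far
depth 3: 10 markings reached so far
depth 4: 15 markings reached so far
depth 5: 20 markings reached so far
target is not among the 20 markings reachable within 5 steps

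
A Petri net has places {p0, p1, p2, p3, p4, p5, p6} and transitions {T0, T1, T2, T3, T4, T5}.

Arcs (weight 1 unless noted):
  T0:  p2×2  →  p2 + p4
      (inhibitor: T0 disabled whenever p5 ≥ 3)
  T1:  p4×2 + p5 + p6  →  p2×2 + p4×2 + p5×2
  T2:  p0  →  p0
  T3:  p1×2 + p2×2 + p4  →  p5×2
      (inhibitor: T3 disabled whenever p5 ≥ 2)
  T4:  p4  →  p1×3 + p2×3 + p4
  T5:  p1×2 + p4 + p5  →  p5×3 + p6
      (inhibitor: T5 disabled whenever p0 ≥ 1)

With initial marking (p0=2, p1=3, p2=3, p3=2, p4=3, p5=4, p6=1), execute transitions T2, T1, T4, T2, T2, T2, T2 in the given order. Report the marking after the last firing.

(p0=2, p1=6, p2=8, p3=2, p4=3, p5=5, p6=0)

step 1: fire T2:  (p0=2, p1=3, p2=3, p3=2, p4=3, p5=4, p6=1) → (p0=2, p1=3, p2=3, p3=2, p4=3, p5=4, p6=1)
step 2: fire T1:  (p0=2, p1=3, p2=3, p3=2, p4=3, p5=4, p6=1) → (p0=2, p1=3, p2=5, p3=2, p4=3, p5=5, p6=0)
step 3: fire T4:  (p0=2, p1=3, p2=5, p3=2, p4=3, p5=5, p6=0) → (p0=2, p1=6, p2=8, p3=2, p4=3, p5=5, p6=0)
step 4: fire T2:  (p0=2, p1=6, p2=8, p3=2, p4=3, p5=5, p6=0) → (p0=2, p1=6, p2=8, p3=2, p4=3, p5=5, p6=0)
step 5: fire T2:  (p0=2, p1=6, p2=8, p3=2, p4=3, p5=5, p6=0) → (p0=2, p1=6, p2=8, p3=2, p4=3, p5=5, p6=0)
step 6: fire T2:  (p0=2, p1=6, p2=8, p3=2, p4=3, p5=5, p6=0) → (p0=2, p1=6, p2=8, p3=2, p4=3, p5=5, p6=0)
step 7: fire T2:  (p0=2, p1=6, p2=8, p3=2, p4=3, p5=5, p6=0) → (p0=2, p1=6, p2=8, p3=2, p4=3, p5=5, p6=0)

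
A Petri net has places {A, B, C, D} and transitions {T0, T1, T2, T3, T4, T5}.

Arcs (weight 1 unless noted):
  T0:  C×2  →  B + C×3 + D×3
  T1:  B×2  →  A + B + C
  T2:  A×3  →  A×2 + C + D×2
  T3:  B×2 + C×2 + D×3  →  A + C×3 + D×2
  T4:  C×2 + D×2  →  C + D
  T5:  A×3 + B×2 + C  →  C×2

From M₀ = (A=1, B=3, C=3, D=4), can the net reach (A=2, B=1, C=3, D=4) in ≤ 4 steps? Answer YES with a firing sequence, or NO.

depth 0: 1 marking
depth 1: 5 markings reached so far
depth 2: 14 markings reached so far
depth 3: 30 markings reached so far
depth 4: 57 markings reached so far
target is not among the 57 markings reachable within 4 steps

NO — not reachable within 4 firings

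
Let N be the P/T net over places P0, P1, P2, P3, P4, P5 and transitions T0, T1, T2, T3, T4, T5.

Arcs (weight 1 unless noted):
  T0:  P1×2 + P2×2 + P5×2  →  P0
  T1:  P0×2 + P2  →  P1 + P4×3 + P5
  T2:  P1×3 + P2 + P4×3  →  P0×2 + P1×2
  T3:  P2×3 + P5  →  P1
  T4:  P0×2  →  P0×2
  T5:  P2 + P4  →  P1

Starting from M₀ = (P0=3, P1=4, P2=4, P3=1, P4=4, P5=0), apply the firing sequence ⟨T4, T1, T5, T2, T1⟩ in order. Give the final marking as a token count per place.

(P0=1, P1=6, P2=0, P3=1, P4=6, P5=2)

step 1: fire T4:  (P0=3, P1=4, P2=4, P3=1, P4=4, P5=0) → (P0=3, P1=4, P2=4, P3=1, P4=4, P5=0)
step 2: fire T1:  (P0=3, P1=4, P2=4, P3=1, P4=4, P5=0) → (P0=1, P1=5, P2=3, P3=1, P4=7, P5=1)
step 3: fire T5:  (P0=1, P1=5, P2=3, P3=1, P4=7, P5=1) → (P0=1, P1=6, P2=2, P3=1, P4=6, P5=1)
step 4: fire T2:  (P0=1, P1=6, P2=2, P3=1, P4=6, P5=1) → (P0=3, P1=5, P2=1, P3=1, P4=3, P5=1)
step 5: fire T1:  (P0=3, P1=5, P2=1, P3=1, P4=3, P5=1) → (P0=1, P1=6, P2=0, P3=1, P4=6, P5=2)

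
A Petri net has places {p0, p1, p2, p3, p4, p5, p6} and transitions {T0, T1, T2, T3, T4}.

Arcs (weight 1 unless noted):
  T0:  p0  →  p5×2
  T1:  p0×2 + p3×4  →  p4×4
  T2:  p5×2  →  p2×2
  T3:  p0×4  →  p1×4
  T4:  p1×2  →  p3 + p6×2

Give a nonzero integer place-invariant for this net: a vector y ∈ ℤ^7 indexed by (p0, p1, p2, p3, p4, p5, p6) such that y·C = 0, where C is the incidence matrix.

y = (p0:2, p1:2, p2:1, p3:4, p4:5, p5:1, p6:0)

Incidence matrix C (rows=places, cols=transitions):
       T0   T1   T2   T3   T4
   p0  -1   -2    0   -4    0
   p1   0    0    0    4   -2
   p2   0    0    2    0    0
   p3   0   -4    0    0    1
   p4   0    4    0    0    0
   p5   2    0   -2    0    0
   p6   0    0    0    0    2

Candidate y = [2, 2, 1, 4, 5, 1, 0]; check y·C column-wise:
  col T0: 2·-1 + 2·0 + 1·0 + 4·0 + 5·0 + 1·2 = 0
  col T1: 2·-2 + 2·0 + 1·0 + 4·-4 + 5·4 + 1·0 = 0
  col T2: 2·0 + 2·0 + 1·2 + 4·0 + 5·0 + 1·-2 = 0
  col T3: 2·-4 + 2·4 + 1·0 + 4·0 + 5·0 + 1·0 = 0
  col T4: 2·0 + 2·-2 + 1·0 + 4·1 + 5·0 + 1·0 + 0·2 = 0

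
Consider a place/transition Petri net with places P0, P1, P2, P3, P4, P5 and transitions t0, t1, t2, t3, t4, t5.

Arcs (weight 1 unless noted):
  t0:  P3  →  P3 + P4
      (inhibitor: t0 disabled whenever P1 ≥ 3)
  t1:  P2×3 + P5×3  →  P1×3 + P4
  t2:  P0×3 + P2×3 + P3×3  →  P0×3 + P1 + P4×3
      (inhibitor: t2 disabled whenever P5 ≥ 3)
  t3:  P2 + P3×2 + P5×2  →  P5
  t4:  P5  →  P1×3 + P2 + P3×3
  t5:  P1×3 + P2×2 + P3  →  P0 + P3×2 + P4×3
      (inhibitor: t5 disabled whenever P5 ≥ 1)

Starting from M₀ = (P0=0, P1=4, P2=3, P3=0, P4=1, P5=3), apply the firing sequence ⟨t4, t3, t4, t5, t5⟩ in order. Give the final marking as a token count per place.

step 1: fire t4:  (P0=0, P1=4, P2=3, P3=0, P4=1, P5=3) → (P0=0, P1=7, P2=4, P3=3, P4=1, P5=2)
step 2: fire t3:  (P0=0, P1=7, P2=4, P3=3, P4=1, P5=2) → (P0=0, P1=7, P2=3, P3=1, P4=1, P5=1)
step 3: fire t4:  (P0=0, P1=7, P2=3, P3=1, P4=1, P5=1) → (P0=0, P1=10, P2=4, P3=4, P4=1, P5=0)
step 4: fire t5:  (P0=0, P1=10, P2=4, P3=4, P4=1, P5=0) → (P0=1, P1=7, P2=2, P3=5, P4=4, P5=0)
step 5: fire t5:  (P0=1, P1=7, P2=2, P3=5, P4=4, P5=0) → (P0=2, P1=4, P2=0, P3=6, P4=7, P5=0)

(P0=2, P1=4, P2=0, P3=6, P4=7, P5=0)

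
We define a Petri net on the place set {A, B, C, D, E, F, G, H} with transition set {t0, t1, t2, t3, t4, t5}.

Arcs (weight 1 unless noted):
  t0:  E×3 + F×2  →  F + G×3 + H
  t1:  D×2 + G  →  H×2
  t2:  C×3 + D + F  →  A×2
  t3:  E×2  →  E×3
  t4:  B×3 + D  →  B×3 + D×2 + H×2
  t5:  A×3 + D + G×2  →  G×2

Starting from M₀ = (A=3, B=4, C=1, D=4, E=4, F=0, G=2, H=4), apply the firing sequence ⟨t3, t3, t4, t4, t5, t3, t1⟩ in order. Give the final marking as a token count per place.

(A=0, B=4, C=1, D=3, E=7, F=0, G=1, H=10)

step 1: fire t3:  (A=3, B=4, C=1, D=4, E=4, F=0, G=2, H=4) → (A=3, B=4, C=1, D=4, E=5, F=0, G=2, H=4)
step 2: fire t3:  (A=3, B=4, C=1, D=4, E=5, F=0, G=2, H=4) → (A=3, B=4, C=1, D=4, E=6, F=0, G=2, H=4)
step 3: fire t4:  (A=3, B=4, C=1, D=4, E=6, F=0, G=2, H=4) → (A=3, B=4, C=1, D=5, E=6, F=0, G=2, H=6)
step 4: fire t4:  (A=3, B=4, C=1, D=5, E=6, F=0, G=2, H=6) → (A=3, B=4, C=1, D=6, E=6, F=0, G=2, H=8)
step 5: fire t5:  (A=3, B=4, C=1, D=6, E=6, F=0, G=2, H=8) → (A=0, B=4, C=1, D=5, E=6, F=0, G=2, H=8)
step 6: fire t3:  (A=0, B=4, C=1, D=5, E=6, F=0, G=2, H=8) → (A=0, B=4, C=1, D=5, E=7, F=0, G=2, H=8)
step 7: fire t1:  (A=0, B=4, C=1, D=5, E=7, F=0, G=2, H=8) → (A=0, B=4, C=1, D=3, E=7, F=0, G=1, H=10)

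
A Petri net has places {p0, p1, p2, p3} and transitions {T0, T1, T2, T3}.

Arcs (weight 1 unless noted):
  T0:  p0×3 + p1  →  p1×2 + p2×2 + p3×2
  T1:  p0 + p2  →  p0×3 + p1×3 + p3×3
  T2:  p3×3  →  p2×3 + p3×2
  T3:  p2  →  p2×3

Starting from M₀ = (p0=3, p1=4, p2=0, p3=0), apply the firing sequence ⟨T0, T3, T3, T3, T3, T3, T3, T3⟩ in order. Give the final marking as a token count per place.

step 1: fire T0:  (p0=3, p1=4, p2=0, p3=0) → (p0=0, p1=5, p2=2, p3=2)
step 2: fire T3:  (p0=0, p1=5, p2=2, p3=2) → (p0=0, p1=5, p2=4, p3=2)
step 3: fire T3:  (p0=0, p1=5, p2=4, p3=2) → (p0=0, p1=5, p2=6, p3=2)
step 4: fire T3:  (p0=0, p1=5, p2=6, p3=2) → (p0=0, p1=5, p2=8, p3=2)
step 5: fire T3:  (p0=0, p1=5, p2=8, p3=2) → (p0=0, p1=5, p2=10, p3=2)
step 6: fire T3:  (p0=0, p1=5, p2=10, p3=2) → (p0=0, p1=5, p2=12, p3=2)
step 7: fire T3:  (p0=0, p1=5, p2=12, p3=2) → (p0=0, p1=5, p2=14, p3=2)
step 8: fire T3:  (p0=0, p1=5, p2=14, p3=2) → (p0=0, p1=5, p2=16, p3=2)

(p0=0, p1=5, p2=16, p3=2)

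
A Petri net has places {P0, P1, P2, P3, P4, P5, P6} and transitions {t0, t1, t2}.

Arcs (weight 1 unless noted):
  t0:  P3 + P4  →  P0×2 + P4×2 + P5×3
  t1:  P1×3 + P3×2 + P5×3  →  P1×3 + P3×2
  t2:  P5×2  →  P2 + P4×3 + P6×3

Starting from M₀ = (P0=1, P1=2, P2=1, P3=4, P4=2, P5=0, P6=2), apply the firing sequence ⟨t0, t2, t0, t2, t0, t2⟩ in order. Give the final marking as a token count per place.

(P0=7, P1=2, P2=4, P3=1, P4=14, P5=3, P6=11)

step 1: fire t0:  (P0=1, P1=2, P2=1, P3=4, P4=2, P5=0, P6=2) → (P0=3, P1=2, P2=1, P3=3, P4=3, P5=3, P6=2)
step 2: fire t2:  (P0=3, P1=2, P2=1, P3=3, P4=3, P5=3, P6=2) → (P0=3, P1=2, P2=2, P3=3, P4=6, P5=1, P6=5)
step 3: fire t0:  (P0=3, P1=2, P2=2, P3=3, P4=6, P5=1, P6=5) → (P0=5, P1=2, P2=2, P3=2, P4=7, P5=4, P6=5)
step 4: fire t2:  (P0=5, P1=2, P2=2, P3=2, P4=7, P5=4, P6=5) → (P0=5, P1=2, P2=3, P3=2, P4=10, P5=2, P6=8)
step 5: fire t0:  (P0=5, P1=2, P2=3, P3=2, P4=10, P5=2, P6=8) → (P0=7, P1=2, P2=3, P3=1, P4=11, P5=5, P6=8)
step 6: fire t2:  (P0=7, P1=2, P2=3, P3=1, P4=11, P5=5, P6=8) → (P0=7, P1=2, P2=4, P3=1, P4=14, P5=3, P6=11)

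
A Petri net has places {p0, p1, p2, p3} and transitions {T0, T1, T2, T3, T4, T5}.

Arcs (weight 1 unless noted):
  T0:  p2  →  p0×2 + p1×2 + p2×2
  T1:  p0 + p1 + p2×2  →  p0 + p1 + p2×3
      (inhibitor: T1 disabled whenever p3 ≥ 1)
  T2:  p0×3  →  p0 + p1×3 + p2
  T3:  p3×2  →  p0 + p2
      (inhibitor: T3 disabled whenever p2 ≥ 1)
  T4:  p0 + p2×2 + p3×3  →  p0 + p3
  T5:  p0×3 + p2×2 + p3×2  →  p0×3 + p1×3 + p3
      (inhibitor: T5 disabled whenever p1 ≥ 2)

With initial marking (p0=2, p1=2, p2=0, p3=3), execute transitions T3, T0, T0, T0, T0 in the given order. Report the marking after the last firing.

(p0=11, p1=10, p2=5, p3=1)

step 1: fire T3:  (p0=2, p1=2, p2=0, p3=3) → (p0=3, p1=2, p2=1, p3=1)
step 2: fire T0:  (p0=3, p1=2, p2=1, p3=1) → (p0=5, p1=4, p2=2, p3=1)
step 3: fire T0:  (p0=5, p1=4, p2=2, p3=1) → (p0=7, p1=6, p2=3, p3=1)
step 4: fire T0:  (p0=7, p1=6, p2=3, p3=1) → (p0=9, p1=8, p2=4, p3=1)
step 5: fire T0:  (p0=9, p1=8, p2=4, p3=1) → (p0=11, p1=10, p2=5, p3=1)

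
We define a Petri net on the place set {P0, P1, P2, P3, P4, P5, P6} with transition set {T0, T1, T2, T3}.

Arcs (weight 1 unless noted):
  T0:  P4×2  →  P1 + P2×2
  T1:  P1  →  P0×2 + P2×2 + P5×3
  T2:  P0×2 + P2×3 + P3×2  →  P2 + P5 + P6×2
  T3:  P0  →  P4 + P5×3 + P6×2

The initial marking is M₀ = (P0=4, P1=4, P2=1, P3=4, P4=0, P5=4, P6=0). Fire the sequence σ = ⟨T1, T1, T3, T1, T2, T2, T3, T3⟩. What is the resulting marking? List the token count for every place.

(P0=3, P1=1, P2=3, P3=0, P4=3, P5=24, P6=10)

step 1: fire T1:  (P0=4, P1=4, P2=1, P3=4, P4=0, P5=4, P6=0) → (P0=6, P1=3, P2=3, P3=4, P4=0, P5=7, P6=0)
step 2: fire T1:  (P0=6, P1=3, P2=3, P3=4, P4=0, P5=7, P6=0) → (P0=8, P1=2, P2=5, P3=4, P4=0, P5=10, P6=0)
step 3: fire T3:  (P0=8, P1=2, P2=5, P3=4, P4=0, P5=10, P6=0) → (P0=7, P1=2, P2=5, P3=4, P4=1, P5=13, P6=2)
step 4: fire T1:  (P0=7, P1=2, P2=5, P3=4, P4=1, P5=13, P6=2) → (P0=9, P1=1, P2=7, P3=4, P4=1, P5=16, P6=2)
step 5: fire T2:  (P0=9, P1=1, P2=7, P3=4, P4=1, P5=16, P6=2) → (P0=7, P1=1, P2=5, P3=2, P4=1, P5=17, P6=4)
step 6: fire T2:  (P0=7, P1=1, P2=5, P3=2, P4=1, P5=17, P6=4) → (P0=5, P1=1, P2=3, P3=0, P4=1, P5=18, P6=6)
step 7: fire T3:  (P0=5, P1=1, P2=3, P3=0, P4=1, P5=18, P6=6) → (P0=4, P1=1, P2=3, P3=0, P4=2, P5=21, P6=8)
step 8: fire T3:  (P0=4, P1=1, P2=3, P3=0, P4=2, P5=21, P6=8) → (P0=3, P1=1, P2=3, P3=0, P4=3, P5=24, P6=10)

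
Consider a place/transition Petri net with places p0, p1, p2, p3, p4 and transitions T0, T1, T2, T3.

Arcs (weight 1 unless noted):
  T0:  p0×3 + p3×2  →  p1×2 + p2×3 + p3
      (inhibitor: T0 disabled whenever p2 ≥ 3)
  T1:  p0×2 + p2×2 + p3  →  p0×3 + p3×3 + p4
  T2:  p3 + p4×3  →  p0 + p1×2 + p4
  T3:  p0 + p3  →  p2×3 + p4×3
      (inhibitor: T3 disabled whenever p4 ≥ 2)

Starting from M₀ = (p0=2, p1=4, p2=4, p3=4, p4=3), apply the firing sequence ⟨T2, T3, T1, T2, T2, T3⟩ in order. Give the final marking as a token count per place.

step 1: fire T2:  (p0=2, p1=4, p2=4, p3=4, p4=3) → (p0=3, p1=6, p2=4, p3=3, p4=1)
step 2: fire T3:  (p0=3, p1=6, p2=4, p3=3, p4=1) → (p0=2, p1=6, p2=7, p3=2, p4=4)
step 3: fire T1:  (p0=2, p1=6, p2=7, p3=2, p4=4) → (p0=3, p1=6, p2=5, p3=4, p4=5)
step 4: fire T2:  (p0=3, p1=6, p2=5, p3=4, p4=5) → (p0=4, p1=8, p2=5, p3=3, p4=3)
step 5: fire T2:  (p0=4, p1=8, p2=5, p3=3, p4=3) → (p0=5, p1=10, p2=5, p3=2, p4=1)
step 6: fire T3:  (p0=5, p1=10, p2=5, p3=2, p4=1) → (p0=4, p1=10, p2=8, p3=1, p4=4)

(p0=4, p1=10, p2=8, p3=1, p4=4)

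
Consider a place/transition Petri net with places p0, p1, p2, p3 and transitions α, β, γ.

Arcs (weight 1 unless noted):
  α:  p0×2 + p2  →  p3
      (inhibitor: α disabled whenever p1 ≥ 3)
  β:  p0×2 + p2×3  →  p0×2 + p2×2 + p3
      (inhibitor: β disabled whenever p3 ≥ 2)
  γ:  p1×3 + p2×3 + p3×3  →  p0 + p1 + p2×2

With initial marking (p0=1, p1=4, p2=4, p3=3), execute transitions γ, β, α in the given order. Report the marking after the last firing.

step 1: fire γ:  (p0=1, p1=4, p2=4, p3=3) → (p0=2, p1=2, p2=3, p3=0)
step 2: fire β:  (p0=2, p1=2, p2=3, p3=0) → (p0=2, p1=2, p2=2, p3=1)
step 3: fire α:  (p0=2, p1=2, p2=2, p3=1) → (p0=0, p1=2, p2=1, p3=2)

(p0=0, p1=2, p2=1, p3=2)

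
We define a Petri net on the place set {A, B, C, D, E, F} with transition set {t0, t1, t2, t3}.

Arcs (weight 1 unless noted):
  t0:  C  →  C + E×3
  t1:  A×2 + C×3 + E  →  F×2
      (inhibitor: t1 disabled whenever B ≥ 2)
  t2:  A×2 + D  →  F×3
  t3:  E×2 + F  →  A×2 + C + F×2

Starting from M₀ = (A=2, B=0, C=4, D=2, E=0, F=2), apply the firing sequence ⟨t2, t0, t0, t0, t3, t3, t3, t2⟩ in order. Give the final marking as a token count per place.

(A=4, B=0, C=7, D=0, E=3, F=11)

step 1: fire t2:  (A=2, B=0, C=4, D=2, E=0, F=2) → (A=0, B=0, C=4, D=1, E=0, F=5)
step 2: fire t0:  (A=0, B=0, C=4, D=1, E=0, F=5) → (A=0, B=0, C=4, D=1, E=3, F=5)
step 3: fire t0:  (A=0, B=0, C=4, D=1, E=3, F=5) → (A=0, B=0, C=4, D=1, E=6, F=5)
step 4: fire t0:  (A=0, B=0, C=4, D=1, E=6, F=5) → (A=0, B=0, C=4, D=1, E=9, F=5)
step 5: fire t3:  (A=0, B=0, C=4, D=1, E=9, F=5) → (A=2, B=0, C=5, D=1, E=7, F=6)
step 6: fire t3:  (A=2, B=0, C=5, D=1, E=7, F=6) → (A=4, B=0, C=6, D=1, E=5, F=7)
step 7: fire t3:  (A=4, B=0, C=6, D=1, E=5, F=7) → (A=6, B=0, C=7, D=1, E=3, F=8)
step 8: fire t2:  (A=6, B=0, C=7, D=1, E=3, F=8) → (A=4, B=0, C=7, D=0, E=3, F=11)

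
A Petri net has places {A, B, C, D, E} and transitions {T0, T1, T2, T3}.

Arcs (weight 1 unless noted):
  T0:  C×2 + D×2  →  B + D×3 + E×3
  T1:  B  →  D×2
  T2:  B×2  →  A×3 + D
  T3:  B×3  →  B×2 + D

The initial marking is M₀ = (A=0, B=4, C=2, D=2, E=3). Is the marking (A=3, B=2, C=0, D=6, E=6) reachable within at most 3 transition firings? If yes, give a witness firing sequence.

YES — reachable via ⟨T0, T1, T2⟩ (3 firings)

step 1: fire T0:  (A=0, B=4, C=2, D=2, E=3) → (A=0, B=5, C=0, D=3, E=6)
step 2: fire T1:  (A=0, B=5, C=0, D=3, E=6) → (A=0, B=4, C=0, D=5, E=6)
step 3: fire T2:  (A=0, B=4, C=0, D=5, E=6) → (A=3, B=2, C=0, D=6, E=6)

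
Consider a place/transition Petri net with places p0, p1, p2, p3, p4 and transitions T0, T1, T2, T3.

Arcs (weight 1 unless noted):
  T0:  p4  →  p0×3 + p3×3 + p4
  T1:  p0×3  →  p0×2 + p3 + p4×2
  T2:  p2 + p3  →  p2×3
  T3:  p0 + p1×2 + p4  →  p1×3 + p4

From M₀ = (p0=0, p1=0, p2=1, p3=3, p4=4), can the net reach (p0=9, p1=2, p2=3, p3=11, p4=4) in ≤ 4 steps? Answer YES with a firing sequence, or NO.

NO — not reachable within 4 firings

depth 0: 1 marking
depth 1: 3 markings reached so far
depth 2: 7 markings reached so far
depth 3: 13 markings reached so far
depth 4: 21 markings reached so far
target is not among the 21 markings reachable within 4 steps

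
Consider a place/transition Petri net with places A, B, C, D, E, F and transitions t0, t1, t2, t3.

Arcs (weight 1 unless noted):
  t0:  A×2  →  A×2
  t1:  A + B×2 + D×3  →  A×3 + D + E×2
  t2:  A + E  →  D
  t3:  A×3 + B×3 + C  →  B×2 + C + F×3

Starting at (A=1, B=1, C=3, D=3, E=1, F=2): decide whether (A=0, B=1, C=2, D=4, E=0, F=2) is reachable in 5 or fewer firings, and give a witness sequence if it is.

NO — not reachable within 5 firings

depth 0: 1 marking
depth 1: 2 markings reached so far
depth 2: 2 markings reached so far
(frontier empty at depth 2; search complete)
target is not among the 2 markings reachable within 5 steps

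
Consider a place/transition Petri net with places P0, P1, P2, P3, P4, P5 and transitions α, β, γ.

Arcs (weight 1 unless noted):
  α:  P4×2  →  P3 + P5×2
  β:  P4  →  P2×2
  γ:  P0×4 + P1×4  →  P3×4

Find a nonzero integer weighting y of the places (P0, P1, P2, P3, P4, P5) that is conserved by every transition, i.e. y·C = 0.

Incidence matrix C (rows=places, cols=transitions):
        α    β    γ
   P0   0    0   -4
   P1   0    0   -4
   P2   0    2    0
   P3   1    0    4
   P4  -2   -1    0
   P5   2    0    0

Candidate y = [1, -1, 0, 0, 0, 0]; check y·C column-wise:
  col α: 1·0 + -1·0 + 0·1 + 0·-2 + 0·2 = 0
  col β: 1·0 + -1·0 + 0·2 + 0·-1 = 0
  col γ: 1·-4 + -1·-4 + 0·4 = 0

y = (P0:1, P1:-1, P2:0, P3:0, P4:0, P5:0)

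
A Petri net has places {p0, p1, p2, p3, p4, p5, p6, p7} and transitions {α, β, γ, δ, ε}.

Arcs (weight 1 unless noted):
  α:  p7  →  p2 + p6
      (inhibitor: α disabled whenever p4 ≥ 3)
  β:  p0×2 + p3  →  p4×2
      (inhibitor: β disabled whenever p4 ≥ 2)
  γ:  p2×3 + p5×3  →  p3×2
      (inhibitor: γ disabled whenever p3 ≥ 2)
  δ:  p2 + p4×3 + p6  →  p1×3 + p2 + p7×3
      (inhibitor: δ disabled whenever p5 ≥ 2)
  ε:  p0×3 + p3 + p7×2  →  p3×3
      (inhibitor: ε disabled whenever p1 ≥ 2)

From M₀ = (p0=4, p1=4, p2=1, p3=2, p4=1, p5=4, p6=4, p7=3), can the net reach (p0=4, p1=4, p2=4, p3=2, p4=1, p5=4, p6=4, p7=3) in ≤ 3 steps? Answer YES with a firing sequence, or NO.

NO — not reachable within 3 firings

depth 0: 1 marking
depth 1: 3 markings reached so far
depth 2: 5 markings reached so far
depth 3: 7 markings reached so far
target is not among the 7 markings reachable within 3 steps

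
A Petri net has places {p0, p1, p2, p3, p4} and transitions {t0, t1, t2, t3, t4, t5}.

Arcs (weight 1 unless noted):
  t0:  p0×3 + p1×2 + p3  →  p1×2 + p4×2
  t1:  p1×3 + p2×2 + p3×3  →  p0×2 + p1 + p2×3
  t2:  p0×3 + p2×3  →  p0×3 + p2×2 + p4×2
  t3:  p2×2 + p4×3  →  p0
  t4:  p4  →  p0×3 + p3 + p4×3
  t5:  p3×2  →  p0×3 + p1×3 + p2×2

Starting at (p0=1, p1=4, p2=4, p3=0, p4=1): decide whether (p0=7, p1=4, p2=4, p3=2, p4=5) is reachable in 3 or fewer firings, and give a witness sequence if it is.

YES — reachable via ⟨t4, t4⟩ (2 firings)

step 1: fire t4:  (p0=1, p1=4, p2=4, p3=0, p4=1) → (p0=4, p1=4, p2=4, p3=1, p4=3)
step 2: fire t4:  (p0=4, p1=4, p2=4, p3=1, p4=3) → (p0=7, p1=4, p2=4, p3=2, p4=5)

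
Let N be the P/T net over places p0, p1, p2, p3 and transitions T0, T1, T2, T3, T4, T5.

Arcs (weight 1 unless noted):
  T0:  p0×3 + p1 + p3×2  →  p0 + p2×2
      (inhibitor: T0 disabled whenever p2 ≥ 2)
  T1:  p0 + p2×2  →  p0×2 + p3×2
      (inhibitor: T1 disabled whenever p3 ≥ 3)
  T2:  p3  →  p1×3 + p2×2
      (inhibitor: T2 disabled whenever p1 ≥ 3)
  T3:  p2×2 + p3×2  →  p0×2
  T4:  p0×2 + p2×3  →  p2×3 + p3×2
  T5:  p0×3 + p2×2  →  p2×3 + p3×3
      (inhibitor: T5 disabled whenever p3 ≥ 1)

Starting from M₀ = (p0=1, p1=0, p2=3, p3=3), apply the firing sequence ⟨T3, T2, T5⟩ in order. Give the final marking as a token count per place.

(p0=0, p1=3, p2=4, p3=3)

step 1: fire T3:  (p0=1, p1=0, p2=3, p3=3) → (p0=3, p1=0, p2=1, p3=1)
step 2: fire T2:  (p0=3, p1=0, p2=1, p3=1) → (p0=3, p1=3, p2=3, p3=0)
step 3: fire T5:  (p0=3, p1=3, p2=3, p3=0) → (p0=0, p1=3, p2=4, p3=3)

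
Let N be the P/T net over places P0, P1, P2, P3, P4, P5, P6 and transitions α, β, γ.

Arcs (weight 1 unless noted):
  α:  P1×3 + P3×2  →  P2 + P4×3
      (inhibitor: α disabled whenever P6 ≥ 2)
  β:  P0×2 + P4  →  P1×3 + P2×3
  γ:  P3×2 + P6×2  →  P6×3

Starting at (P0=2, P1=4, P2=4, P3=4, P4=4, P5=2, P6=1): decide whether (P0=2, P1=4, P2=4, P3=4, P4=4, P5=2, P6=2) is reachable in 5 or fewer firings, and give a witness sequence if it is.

NO — not reachable within 5 firings

depth 0: 1 marking
depth 1: 3 markings reached so far
depth 2: 4 markings reached so far
depth 3: 5 markings reached so far
depth 4: 5 markings reached so far
(frontier empty at depth 4; search complete)
target is not among the 5 markings reachable within 5 steps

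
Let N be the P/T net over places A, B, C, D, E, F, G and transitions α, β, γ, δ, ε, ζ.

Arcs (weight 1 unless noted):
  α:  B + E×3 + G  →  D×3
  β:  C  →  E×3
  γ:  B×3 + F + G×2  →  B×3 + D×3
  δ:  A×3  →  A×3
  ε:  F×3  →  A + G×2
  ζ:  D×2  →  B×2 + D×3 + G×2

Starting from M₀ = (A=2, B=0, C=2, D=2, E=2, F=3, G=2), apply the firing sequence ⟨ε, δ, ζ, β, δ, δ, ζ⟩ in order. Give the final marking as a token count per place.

(A=3, B=4, C=1, D=4, E=5, F=0, G=8)

step 1: fire ε:  (A=2, B=0, C=2, D=2, E=2, F=3, G=2) → (A=3, B=0, C=2, D=2, E=2, F=0, G=4)
step 2: fire δ:  (A=3, B=0, C=2, D=2, E=2, F=0, G=4) → (A=3, B=0, C=2, D=2, E=2, F=0, G=4)
step 3: fire ζ:  (A=3, B=0, C=2, D=2, E=2, F=0, G=4) → (A=3, B=2, C=2, D=3, E=2, F=0, G=6)
step 4: fire β:  (A=3, B=2, C=2, D=3, E=2, F=0, G=6) → (A=3, B=2, C=1, D=3, E=5, F=0, G=6)
step 5: fire δ:  (A=3, B=2, C=1, D=3, E=5, F=0, G=6) → (A=3, B=2, C=1, D=3, E=5, F=0, G=6)
step 6: fire δ:  (A=3, B=2, C=1, D=3, E=5, F=0, G=6) → (A=3, B=2, C=1, D=3, E=5, F=0, G=6)
step 7: fire ζ:  (A=3, B=2, C=1, D=3, E=5, F=0, G=6) → (A=3, B=4, C=1, D=4, E=5, F=0, G=8)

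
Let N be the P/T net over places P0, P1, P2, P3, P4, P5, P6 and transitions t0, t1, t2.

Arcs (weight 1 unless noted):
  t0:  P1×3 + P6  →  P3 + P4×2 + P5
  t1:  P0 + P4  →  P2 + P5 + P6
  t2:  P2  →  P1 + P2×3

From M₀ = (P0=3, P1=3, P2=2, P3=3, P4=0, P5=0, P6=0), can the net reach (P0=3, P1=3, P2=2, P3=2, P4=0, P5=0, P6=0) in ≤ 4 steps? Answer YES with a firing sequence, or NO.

depth 0: 1 marking
depth 1: 2 markings reached so far
depth 2: 3 markings reached so far
depth 3: 4 markings reached so far
depth 4: 5 markings reached so far
target is not among the 5 markings reachable within 4 steps

NO — not reachable within 4 firings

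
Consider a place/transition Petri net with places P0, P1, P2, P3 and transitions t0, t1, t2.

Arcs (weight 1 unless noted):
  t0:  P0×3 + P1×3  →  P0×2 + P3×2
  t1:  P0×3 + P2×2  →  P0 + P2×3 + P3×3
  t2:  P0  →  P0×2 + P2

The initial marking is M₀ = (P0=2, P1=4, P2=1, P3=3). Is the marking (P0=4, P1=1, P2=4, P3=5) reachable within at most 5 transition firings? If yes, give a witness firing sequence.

YES — reachable via ⟨t2, t0, t2, t2⟩ (4 firings)

step 1: fire t2:  (P0=2, P1=4, P2=1, P3=3) → (P0=3, P1=4, P2=2, P3=3)
step 2: fire t0:  (P0=3, P1=4, P2=2, P3=3) → (P0=2, P1=1, P2=2, P3=5)
step 3: fire t2:  (P0=2, P1=1, P2=2, P3=5) → (P0=3, P1=1, P2=3, P3=5)
step 4: fire t2:  (P0=3, P1=1, P2=3, P3=5) → (P0=4, P1=1, P2=4, P3=5)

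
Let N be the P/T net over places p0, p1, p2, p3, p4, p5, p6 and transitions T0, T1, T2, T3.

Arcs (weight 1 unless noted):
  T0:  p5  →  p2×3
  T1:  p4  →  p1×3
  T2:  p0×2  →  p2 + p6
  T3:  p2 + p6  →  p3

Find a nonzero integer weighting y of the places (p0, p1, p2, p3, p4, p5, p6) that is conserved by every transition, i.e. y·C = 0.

y = (p0:0, p1:1, p2:0, p3:0, p4:3, p5:0, p6:0)

Incidence matrix C (rows=places, cols=transitions):
       T0   T1   T2   T3
   p0   0    0   -2    0
   p1   0    3    0    0
   p2   3    0    1   -1
   p3   0    0    0    1
   p4   0   -1    0    0
   p5  -1    0    0    0
   p6   0    0    1   -1

Candidate y = [0, 1, 0, 0, 3, 0, 0]; check y·C column-wise:
  col T0: 1·0 + 0·3 + 3·0 + 0·-1 = 0
  col T1: 1·3 + 3·-1 = 0
  col T2: 0·-2 + 1·0 + 0·1 + 3·0 + 0·1 = 0
  col T3: 1·0 + 0·-1 + 0·1 + 3·0 + 0·-1 = 0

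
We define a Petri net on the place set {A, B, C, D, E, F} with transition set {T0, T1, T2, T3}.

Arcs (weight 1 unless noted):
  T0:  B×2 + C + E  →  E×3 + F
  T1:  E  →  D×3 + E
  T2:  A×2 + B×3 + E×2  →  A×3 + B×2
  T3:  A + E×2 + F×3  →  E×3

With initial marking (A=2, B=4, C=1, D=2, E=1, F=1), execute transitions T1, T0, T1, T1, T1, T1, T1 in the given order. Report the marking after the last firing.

step 1: fire T1:  (A=2, B=4, C=1, D=2, E=1, F=1) → (A=2, B=4, C=1, D=5, E=1, F=1)
step 2: fire T0:  (A=2, B=4, C=1, D=5, E=1, F=1) → (A=2, B=2, C=0, D=5, E=3, F=2)
step 3: fire T1:  (A=2, B=2, C=0, D=5, E=3, F=2) → (A=2, B=2, C=0, D=8, E=3, F=2)
step 4: fire T1:  (A=2, B=2, C=0, D=8, E=3, F=2) → (A=2, B=2, C=0, D=11, E=3, F=2)
step 5: fire T1:  (A=2, B=2, C=0, D=11, E=3, F=2) → (A=2, B=2, C=0, D=14, E=3, F=2)
step 6: fire T1:  (A=2, B=2, C=0, D=14, E=3, F=2) → (A=2, B=2, C=0, D=17, E=3, F=2)
step 7: fire T1:  (A=2, B=2, C=0, D=17, E=3, F=2) → (A=2, B=2, C=0, D=20, E=3, F=2)

(A=2, B=2, C=0, D=20, E=3, F=2)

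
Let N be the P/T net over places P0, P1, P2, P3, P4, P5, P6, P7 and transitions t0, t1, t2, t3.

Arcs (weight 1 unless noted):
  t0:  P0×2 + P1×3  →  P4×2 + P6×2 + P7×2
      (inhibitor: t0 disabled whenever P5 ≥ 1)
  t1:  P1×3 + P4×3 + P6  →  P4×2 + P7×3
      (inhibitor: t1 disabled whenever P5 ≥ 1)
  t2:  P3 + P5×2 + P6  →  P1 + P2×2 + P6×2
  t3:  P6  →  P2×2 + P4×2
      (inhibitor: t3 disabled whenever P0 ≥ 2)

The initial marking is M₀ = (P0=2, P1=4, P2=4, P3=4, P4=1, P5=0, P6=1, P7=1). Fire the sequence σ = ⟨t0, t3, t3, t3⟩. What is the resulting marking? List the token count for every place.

(P0=0, P1=1, P2=10, P3=4, P4=9, P5=0, P6=0, P7=3)

step 1: fire t0:  (P0=2, P1=4, P2=4, P3=4, P4=1, P5=0, P6=1, P7=1) → (P0=0, P1=1, P2=4, P3=4, P4=3, P5=0, P6=3, P7=3)
step 2: fire t3:  (P0=0, P1=1, P2=4, P3=4, P4=3, P5=0, P6=3, P7=3) → (P0=0, P1=1, P2=6, P3=4, P4=5, P5=0, P6=2, P7=3)
step 3: fire t3:  (P0=0, P1=1, P2=6, P3=4, P4=5, P5=0, P6=2, P7=3) → (P0=0, P1=1, P2=8, P3=4, P4=7, P5=0, P6=1, P7=3)
step 4: fire t3:  (P0=0, P1=1, P2=8, P3=4, P4=7, P5=0, P6=1, P7=3) → (P0=0, P1=1, P2=10, P3=4, P4=9, P5=0, P6=0, P7=3)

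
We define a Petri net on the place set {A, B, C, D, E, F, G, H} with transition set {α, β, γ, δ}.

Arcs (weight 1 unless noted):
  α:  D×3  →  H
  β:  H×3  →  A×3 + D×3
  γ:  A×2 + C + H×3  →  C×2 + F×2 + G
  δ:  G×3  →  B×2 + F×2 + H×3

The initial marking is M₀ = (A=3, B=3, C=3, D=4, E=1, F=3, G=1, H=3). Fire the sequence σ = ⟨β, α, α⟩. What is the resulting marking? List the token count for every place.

(A=6, B=3, C=3, D=1, E=1, F=3, G=1, H=2)

step 1: fire β:  (A=3, B=3, C=3, D=4, E=1, F=3, G=1, H=3) → (A=6, B=3, C=3, D=7, E=1, F=3, G=1, H=0)
step 2: fire α:  (A=6, B=3, C=3, D=7, E=1, F=3, G=1, H=0) → (A=6, B=3, C=3, D=4, E=1, F=3, G=1, H=1)
step 3: fire α:  (A=6, B=3, C=3, D=4, E=1, F=3, G=1, H=1) → (A=6, B=3, C=3, D=1, E=1, F=3, G=1, H=2)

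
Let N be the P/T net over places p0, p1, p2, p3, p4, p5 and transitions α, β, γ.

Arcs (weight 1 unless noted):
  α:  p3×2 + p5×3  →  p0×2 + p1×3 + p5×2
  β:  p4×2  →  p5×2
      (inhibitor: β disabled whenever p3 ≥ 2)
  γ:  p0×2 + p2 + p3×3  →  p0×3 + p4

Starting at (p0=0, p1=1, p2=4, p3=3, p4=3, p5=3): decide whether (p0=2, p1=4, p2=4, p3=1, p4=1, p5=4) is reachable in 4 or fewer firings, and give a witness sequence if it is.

step 1: fire α:  (p0=0, p1=1, p2=4, p3=3, p4=3, p5=3) → (p0=2, p1=4, p2=4, p3=1, p4=3, p5=2)
step 2: fire β:  (p0=2, p1=4, p2=4, p3=1, p4=3, p5=2) → (p0=2, p1=4, p2=4, p3=1, p4=1, p5=4)

YES — reachable via ⟨α, β⟩ (2 firings)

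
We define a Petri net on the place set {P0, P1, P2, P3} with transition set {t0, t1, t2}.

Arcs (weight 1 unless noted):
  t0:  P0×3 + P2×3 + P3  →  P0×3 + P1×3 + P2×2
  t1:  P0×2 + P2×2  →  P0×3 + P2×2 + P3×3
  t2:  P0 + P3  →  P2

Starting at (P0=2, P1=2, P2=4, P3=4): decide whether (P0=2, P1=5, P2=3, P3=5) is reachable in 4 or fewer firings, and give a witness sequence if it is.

depth 0: 1 marking
depth 1: 3 markings reached so far
depth 2: 7 markings reached so far
depth 3: 13 markings reached so far
depth 4: 22 markings reached so far
target is not among the 22 markings reachable within 4 steps

NO — not reachable within 4 firings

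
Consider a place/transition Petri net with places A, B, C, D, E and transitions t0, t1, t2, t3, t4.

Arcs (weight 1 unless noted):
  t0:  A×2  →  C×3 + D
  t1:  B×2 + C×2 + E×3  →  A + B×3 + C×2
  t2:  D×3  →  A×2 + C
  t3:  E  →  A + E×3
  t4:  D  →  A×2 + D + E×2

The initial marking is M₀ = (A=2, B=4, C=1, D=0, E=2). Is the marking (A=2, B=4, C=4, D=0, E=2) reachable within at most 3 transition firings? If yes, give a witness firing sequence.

NO — not reachable within 3 firings

depth 0: 1 marking
depth 1: 3 markings reached so far
depth 2: 6 markings reached so far
depth 3: 13 markings reached so far
target is not among the 13 markings reachable within 3 steps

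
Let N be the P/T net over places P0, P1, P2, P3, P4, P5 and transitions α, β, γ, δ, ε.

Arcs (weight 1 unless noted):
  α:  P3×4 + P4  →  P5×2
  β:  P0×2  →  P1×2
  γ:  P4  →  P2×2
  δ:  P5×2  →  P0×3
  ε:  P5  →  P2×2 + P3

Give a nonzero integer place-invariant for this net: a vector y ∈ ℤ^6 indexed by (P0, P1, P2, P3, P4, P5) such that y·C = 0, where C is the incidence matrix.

Incidence matrix C (rows=places, cols=transitions):
        α    β    γ    δ    ε
   P0   0   -2    0    3    0
   P1   0    2    0    0    0
   P2   0    0    2    0    2
   P3  -4    0    0    0    1
   P4  -1    0   -1    0    0
   P5   2    0    0   -2   -1

Candidate y = [2, 2, 1, 1, 2, 3]; check y·C column-wise:
  col α: 2·0 + 2·0 + 1·0 + 1·-4 + 2·-1 + 3·2 = 0
  col β: 2·-2 + 2·2 + 1·0 + 1·0 + 2·0 + 3·0 = 0
  col γ: 2·0 + 2·0 + 1·2 + 1·0 + 2·-1 + 3·0 = 0
  col δ: 2·3 + 2·0 + 1·0 + 1·0 + 2·0 + 3·-2 = 0
  col ε: 2·0 + 2·0 + 1·2 + 1·1 + 2·0 + 3·-1 = 0

y = (P0:2, P1:2, P2:1, P3:1, P4:2, P5:3)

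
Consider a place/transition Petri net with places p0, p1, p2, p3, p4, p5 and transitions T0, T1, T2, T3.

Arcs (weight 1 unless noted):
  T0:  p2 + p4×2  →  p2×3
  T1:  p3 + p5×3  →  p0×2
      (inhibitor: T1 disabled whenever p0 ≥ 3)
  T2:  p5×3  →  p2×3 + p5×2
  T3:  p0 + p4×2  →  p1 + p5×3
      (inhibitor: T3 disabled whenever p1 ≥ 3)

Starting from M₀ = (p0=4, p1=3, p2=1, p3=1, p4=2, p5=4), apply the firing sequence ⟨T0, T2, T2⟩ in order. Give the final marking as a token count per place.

step 1: fire T0:  (p0=4, p1=3, p2=1, p3=1, p4=2, p5=4) → (p0=4, p1=3, p2=3, p3=1, p4=0, p5=4)
step 2: fire T2:  (p0=4, p1=3, p2=3, p3=1, p4=0, p5=4) → (p0=4, p1=3, p2=6, p3=1, p4=0, p5=3)
step 3: fire T2:  (p0=4, p1=3, p2=6, p3=1, p4=0, p5=3) → (p0=4, p1=3, p2=9, p3=1, p4=0, p5=2)

(p0=4, p1=3, p2=9, p3=1, p4=0, p5=2)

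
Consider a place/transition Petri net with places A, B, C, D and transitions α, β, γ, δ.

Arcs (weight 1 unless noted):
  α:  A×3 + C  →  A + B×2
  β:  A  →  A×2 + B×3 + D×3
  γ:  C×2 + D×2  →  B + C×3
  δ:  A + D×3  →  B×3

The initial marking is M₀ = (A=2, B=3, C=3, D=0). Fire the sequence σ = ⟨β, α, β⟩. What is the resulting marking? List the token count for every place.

(A=2, B=11, C=2, D=6)

step 1: fire β:  (A=2, B=3, C=3, D=0) → (A=3, B=6, C=3, D=3)
step 2: fire α:  (A=3, B=6, C=3, D=3) → (A=1, B=8, C=2, D=3)
step 3: fire β:  (A=1, B=8, C=2, D=3) → (A=2, B=11, C=2, D=6)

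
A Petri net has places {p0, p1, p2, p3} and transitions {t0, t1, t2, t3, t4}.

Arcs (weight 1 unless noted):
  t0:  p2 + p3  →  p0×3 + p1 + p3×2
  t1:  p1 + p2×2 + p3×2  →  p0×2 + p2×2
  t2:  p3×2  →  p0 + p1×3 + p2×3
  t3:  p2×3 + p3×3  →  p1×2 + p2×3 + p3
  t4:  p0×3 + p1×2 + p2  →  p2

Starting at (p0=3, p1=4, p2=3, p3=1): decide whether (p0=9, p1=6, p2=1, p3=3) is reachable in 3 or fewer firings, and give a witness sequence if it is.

YES — reachable via ⟨t0, t0⟩ (2 firings)

step 1: fire t0:  (p0=3, p1=4, p2=3, p3=1) → (p0=6, p1=5, p2=2, p3=2)
step 2: fire t0:  (p0=6, p1=5, p2=2, p3=2) → (p0=9, p1=6, p2=1, p3=3)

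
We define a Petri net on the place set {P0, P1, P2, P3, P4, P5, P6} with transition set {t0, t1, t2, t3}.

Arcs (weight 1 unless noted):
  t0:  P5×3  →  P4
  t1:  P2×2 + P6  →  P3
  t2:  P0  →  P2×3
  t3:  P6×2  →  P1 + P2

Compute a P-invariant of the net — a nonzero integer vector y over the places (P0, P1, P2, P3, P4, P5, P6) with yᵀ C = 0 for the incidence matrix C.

y = (P0:3, P1:-1, P2:1, P3:2, P4:0, P5:0, P6:0)

Incidence matrix C (rows=places, cols=transitions):
       t0   t1   t2   t3
   P0   0    0   -1    0
   P1   0    0    0    1
   P2   0   -2    3    1
   P3   0    1    0    0
   P4   1    0    0    0
   P5  -3    0    0    0
   P6   0   -1    0   -2

Candidate y = [3, -1, 1, 2, 0, 0, 0]; check y·C column-wise:
  col t0: 3·0 + -1·0 + 1·0 + 2·0 + 0·1 + 0·-3 = 0
  col t1: 3·0 + -1·0 + 1·-2 + 2·1 + 0·-1 = 0
  col t2: 3·-1 + -1·0 + 1·3 + 2·0 = 0
  col t3: 3·0 + -1·1 + 1·1 + 2·0 + 0·-2 = 0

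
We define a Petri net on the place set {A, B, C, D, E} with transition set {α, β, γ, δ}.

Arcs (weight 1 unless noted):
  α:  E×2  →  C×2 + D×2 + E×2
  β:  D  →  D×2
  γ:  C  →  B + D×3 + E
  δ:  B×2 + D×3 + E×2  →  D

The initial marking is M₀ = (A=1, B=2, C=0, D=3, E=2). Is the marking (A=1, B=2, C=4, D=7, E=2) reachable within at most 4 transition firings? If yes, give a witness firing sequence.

YES — reachable via ⟨α, α⟩ (2 firings)

step 1: fire α:  (A=1, B=2, C=0, D=3, E=2) → (A=1, B=2, C=2, D=5, E=2)
step 2: fire α:  (A=1, B=2, C=2, D=5, E=2) → (A=1, B=2, C=4, D=7, E=2)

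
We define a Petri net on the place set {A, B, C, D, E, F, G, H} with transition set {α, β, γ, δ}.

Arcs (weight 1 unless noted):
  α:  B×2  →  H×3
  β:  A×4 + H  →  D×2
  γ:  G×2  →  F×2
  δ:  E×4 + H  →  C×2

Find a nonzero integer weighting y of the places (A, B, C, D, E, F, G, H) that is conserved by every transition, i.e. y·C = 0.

Incidence matrix C (rows=places, cols=transitions):
        α    β    γ    δ
    A   0   -4    0    0
    B  -2    0    0    0
    C   0    0    0    2
    D   0    2    0    0
    E   0    0    0   -4
    F   0    0    2    0
    G   0    0   -2    0
    H   3   -1    0   -1

Candidate y = [1, 0, 0, 2, 0, 0, 0, 0]; check y·C column-wise:
  col α: 1·0 + 0·-2 + 2·0 + 0·3 = 0
  col β: 1·-4 + 2·2 + 0·-1 = 0
  col γ: 1·0 + 2·0 + 0·2 + 0·-2 = 0
  col δ: 1·0 + 0·2 + 2·0 + 0·-4 + 0·-1 = 0

y = (A:1, B:0, C:0, D:2, E:0, F:0, G:0, H:0)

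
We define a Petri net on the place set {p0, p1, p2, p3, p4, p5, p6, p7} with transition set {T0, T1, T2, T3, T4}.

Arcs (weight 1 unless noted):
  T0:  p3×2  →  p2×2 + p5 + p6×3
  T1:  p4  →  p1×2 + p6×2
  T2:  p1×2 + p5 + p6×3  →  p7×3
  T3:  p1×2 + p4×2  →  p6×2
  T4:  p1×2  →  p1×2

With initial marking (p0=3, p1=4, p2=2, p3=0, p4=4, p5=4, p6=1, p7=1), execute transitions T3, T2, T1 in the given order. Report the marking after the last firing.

(p0=3, p1=2, p2=2, p3=0, p4=1, p5=3, p6=2, p7=4)

step 1: fire T3:  (p0=3, p1=4, p2=2, p3=0, p4=4, p5=4, p6=1, p7=1) → (p0=3, p1=2, p2=2, p3=0, p4=2, p5=4, p6=3, p7=1)
step 2: fire T2:  (p0=3, p1=2, p2=2, p3=0, p4=2, p5=4, p6=3, p7=1) → (p0=3, p1=0, p2=2, p3=0, p4=2, p5=3, p6=0, p7=4)
step 3: fire T1:  (p0=3, p1=0, p2=2, p3=0, p4=2, p5=3, p6=0, p7=4) → (p0=3, p1=2, p2=2, p3=0, p4=1, p5=3, p6=2, p7=4)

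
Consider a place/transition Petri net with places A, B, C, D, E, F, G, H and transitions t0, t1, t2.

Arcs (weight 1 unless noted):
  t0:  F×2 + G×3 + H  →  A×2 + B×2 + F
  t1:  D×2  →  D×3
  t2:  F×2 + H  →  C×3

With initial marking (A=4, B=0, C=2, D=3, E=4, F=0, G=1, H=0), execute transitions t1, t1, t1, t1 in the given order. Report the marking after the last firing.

step 1: fire t1:  (A=4, B=0, C=2, D=3, E=4, F=0, G=1, H=0) → (A=4, B=0, C=2, D=4, E=4, F=0, G=1, H=0)
step 2: fire t1:  (A=4, B=0, C=2, D=4, E=4, F=0, G=1, H=0) → (A=4, B=0, C=2, D=5, E=4, F=0, G=1, H=0)
step 3: fire t1:  (A=4, B=0, C=2, D=5, E=4, F=0, G=1, H=0) → (A=4, B=0, C=2, D=6, E=4, F=0, G=1, H=0)
step 4: fire t1:  (A=4, B=0, C=2, D=6, E=4, F=0, G=1, H=0) → (A=4, B=0, C=2, D=7, E=4, F=0, G=1, H=0)

(A=4, B=0, C=2, D=7, E=4, F=0, G=1, H=0)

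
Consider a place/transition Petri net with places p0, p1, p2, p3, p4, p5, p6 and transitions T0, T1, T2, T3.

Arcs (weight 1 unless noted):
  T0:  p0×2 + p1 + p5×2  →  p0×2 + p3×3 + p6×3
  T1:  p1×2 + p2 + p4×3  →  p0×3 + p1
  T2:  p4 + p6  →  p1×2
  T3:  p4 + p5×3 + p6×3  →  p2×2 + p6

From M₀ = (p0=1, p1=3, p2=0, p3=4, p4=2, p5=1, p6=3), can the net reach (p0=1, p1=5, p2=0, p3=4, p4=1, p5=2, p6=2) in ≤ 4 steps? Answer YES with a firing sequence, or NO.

NO — not reachable within 4 firings

depth 0: 1 marking
depth 1: 2 markings reached so far
depth 2: 3 markings reached so far
depth 3: 3 markings reached so far
(frontier empty at depth 3; search complete)
target is not among the 3 markings reachable within 4 steps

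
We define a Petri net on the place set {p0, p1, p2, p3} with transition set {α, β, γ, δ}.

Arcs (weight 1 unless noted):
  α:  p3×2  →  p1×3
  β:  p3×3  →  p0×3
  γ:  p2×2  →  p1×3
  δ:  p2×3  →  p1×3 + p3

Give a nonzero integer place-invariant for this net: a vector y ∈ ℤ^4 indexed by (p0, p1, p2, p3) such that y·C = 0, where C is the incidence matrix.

y = (p0:3, p1:2, p2:3, p3:3)

Incidence matrix C (rows=places, cols=transitions):
        α    β    γ    δ
   p0   0    3    0    0
   p1   3    0    3    3
   p2   0    0   -2   -3
   p3  -2   -3    0    1

Candidate y = [3, 2, 3, 3]; check y·C column-wise:
  col α: 3·0 + 2·3 + 3·0 + 3·-2 = 0
  col β: 3·3 + 2·0 + 3·0 + 3·-3 = 0
  col γ: 3·0 + 2·3 + 3·-2 + 3·0 = 0
  col δ: 3·0 + 2·3 + 3·-3 + 3·1 = 0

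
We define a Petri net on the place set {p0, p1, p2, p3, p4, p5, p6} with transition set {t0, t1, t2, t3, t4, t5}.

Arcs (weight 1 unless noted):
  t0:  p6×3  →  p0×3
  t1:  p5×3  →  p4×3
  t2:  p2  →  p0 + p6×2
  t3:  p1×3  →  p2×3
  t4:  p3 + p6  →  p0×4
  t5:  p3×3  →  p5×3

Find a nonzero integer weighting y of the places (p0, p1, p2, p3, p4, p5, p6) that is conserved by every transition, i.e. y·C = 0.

y = (p0:1, p1:3, p2:3, p3:3, p4:3, p5:3, p6:1)

Incidence matrix C (rows=places, cols=transitions):
       t0   t1   t2   t3   t4   t5
   p0   3    0    1    0    4    0
   p1   0    0    0   -3    0    0
   p2   0    0   -1    3    0    0
   p3   0    0    0    0   -1   -3
   p4   0    3    0    0    0    0
   p5   0   -3    0    0    0    3
   p6  -3    0    2    0   -1    0

Candidate y = [1, 3, 3, 3, 3, 3, 1]; check y·C column-wise:
  col t0: 1·3 + 3·0 + 3·0 + 3·0 + 3·0 + 3·0 + 1·-3 = 0
  col t1: 1·0 + 3·0 + 3·0 + 3·0 + 3·3 + 3·-3 + 1·0 = 0
  col t2: 1·1 + 3·0 + 3·-1 + 3·0 + 3·0 + 3·0 + 1·2 = 0
  col t3: 1·0 + 3·-3 + 3·3 + 3·0 + 3·0 + 3·0 + 1·0 = 0
  col t4: 1·4 + 3·0 + 3·0 + 3·-1 + 3·0 + 3·0 + 1·-1 = 0
  col t5: 1·0 + 3·0 + 3·0 + 3·-3 + 3·0 + 3·3 + 1·0 = 0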